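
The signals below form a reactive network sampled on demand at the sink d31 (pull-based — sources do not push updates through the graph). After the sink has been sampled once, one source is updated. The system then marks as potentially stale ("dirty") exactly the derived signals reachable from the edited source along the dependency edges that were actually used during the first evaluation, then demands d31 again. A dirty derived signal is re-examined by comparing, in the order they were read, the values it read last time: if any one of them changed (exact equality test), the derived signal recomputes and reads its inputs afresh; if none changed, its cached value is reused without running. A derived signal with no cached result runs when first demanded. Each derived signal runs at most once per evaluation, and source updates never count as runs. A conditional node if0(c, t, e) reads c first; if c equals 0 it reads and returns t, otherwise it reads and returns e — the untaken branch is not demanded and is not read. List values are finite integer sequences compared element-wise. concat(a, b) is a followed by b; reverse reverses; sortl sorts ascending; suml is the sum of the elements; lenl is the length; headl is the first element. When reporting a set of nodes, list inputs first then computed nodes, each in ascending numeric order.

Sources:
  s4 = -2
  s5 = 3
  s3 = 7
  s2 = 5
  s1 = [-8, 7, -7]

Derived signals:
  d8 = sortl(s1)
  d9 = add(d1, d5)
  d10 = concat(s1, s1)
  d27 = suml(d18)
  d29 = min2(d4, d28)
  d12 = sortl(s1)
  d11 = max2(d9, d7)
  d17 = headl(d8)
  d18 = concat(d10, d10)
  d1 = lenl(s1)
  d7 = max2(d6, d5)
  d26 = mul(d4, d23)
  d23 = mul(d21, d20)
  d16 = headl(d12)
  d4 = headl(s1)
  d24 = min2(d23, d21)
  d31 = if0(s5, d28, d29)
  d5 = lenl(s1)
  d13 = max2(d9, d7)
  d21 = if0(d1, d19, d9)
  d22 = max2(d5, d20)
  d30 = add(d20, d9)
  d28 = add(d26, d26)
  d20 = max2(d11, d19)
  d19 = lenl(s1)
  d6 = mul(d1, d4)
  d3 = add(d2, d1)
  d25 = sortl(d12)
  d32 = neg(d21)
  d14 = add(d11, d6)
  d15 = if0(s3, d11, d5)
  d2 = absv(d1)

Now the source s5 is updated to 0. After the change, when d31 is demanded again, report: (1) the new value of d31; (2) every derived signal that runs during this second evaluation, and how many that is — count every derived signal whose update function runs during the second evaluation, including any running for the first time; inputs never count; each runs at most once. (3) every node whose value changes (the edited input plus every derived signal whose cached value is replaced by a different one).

Initial pass — values computed on the first demand:
  d1 = lenl([-8, 7, -7]) = 3
  d4 = headl([-8, 7, -7]) = -8
  d5 = lenl([-8, 7, -7]) = 3
  d6 = mul(3, -8) = -24
  d7 = max2(-24, 3) = 3
  d9 = add(3, 3) = 6
  d11 = max2(6, 3) = 6
  d19 = lenl([-8, 7, -7]) = 3
  d20 = max2(6, 3) = 6
  d21 = if0(d1=3 -> else branch d9) = 6
  d23 = mul(6, 6) = 36
  d26 = mul(-8, 36) = -288
  d28 = add(-288, -288) = -576
  d29 = min2(-8, -576) = -576
  d31 = if0(s5=3 -> else branch d29) = -576

Second demand — change propagation:
  d31: re-runs because s5 3->0; new result -576 (unchanged).

d31 now evaluates to -576.
Run set: d31 (1 run).
Changed values: s5.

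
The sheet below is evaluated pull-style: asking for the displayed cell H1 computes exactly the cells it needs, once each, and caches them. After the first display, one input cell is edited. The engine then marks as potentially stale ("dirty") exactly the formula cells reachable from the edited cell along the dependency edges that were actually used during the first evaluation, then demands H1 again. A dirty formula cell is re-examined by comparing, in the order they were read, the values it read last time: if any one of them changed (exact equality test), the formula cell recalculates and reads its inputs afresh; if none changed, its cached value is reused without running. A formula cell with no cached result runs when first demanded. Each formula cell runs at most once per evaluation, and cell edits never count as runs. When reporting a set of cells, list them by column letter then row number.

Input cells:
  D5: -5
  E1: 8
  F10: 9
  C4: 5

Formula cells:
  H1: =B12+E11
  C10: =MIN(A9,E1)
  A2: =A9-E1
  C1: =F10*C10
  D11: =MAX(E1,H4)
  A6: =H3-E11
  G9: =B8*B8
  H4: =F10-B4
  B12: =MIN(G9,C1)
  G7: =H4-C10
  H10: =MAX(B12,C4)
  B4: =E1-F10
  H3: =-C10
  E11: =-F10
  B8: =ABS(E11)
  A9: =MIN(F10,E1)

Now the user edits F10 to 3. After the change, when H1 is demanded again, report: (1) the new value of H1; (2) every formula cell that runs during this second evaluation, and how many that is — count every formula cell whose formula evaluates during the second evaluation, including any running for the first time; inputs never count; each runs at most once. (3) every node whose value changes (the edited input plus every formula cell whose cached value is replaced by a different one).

First demand of the output computes:
  A9 = MIN(9, 8) = 8
  C10 = MIN(8, 8) = 8
  C1 = 9 * 8 = 72
  E11 = -(9) = -9
  B8 = ABS(-9) = 9
  G9 = 9 * 9 = 81
  B12 = MIN(81, 72) = 72
  H1 = 72 + -9 = 63

After the edit, cleaning proceeds:
  A9: a read changed (F10 9->3) — executes, giving 3.
  C10: a read changed (A9 8->3) — executes, giving 3.
  C1: a read changed (F10 9->3; C10 8->3) — executes, giving 9.
  E11: a read changed (F10 9->3) — executes, giving -3.
  B8: a read changed (E11 -9->-3) — executes, giving 3.
  G9: a read changed (B8 9->3; B8 9->3) — executes, giving 9.
  B12: a read changed (G9 81->9; C1 72->9) — executes, giving 9.
  H1: a read changed (B12 72->9; E11 -9->-3) — executes, giving 6.

Demanding H1 again yields 6.
8 formula cells run: A9, B8, B12, C1, C10, E11, G9, H1.
The nodes whose values change: A9, B8, B12, C1, C10, E11, F10, G9, H1.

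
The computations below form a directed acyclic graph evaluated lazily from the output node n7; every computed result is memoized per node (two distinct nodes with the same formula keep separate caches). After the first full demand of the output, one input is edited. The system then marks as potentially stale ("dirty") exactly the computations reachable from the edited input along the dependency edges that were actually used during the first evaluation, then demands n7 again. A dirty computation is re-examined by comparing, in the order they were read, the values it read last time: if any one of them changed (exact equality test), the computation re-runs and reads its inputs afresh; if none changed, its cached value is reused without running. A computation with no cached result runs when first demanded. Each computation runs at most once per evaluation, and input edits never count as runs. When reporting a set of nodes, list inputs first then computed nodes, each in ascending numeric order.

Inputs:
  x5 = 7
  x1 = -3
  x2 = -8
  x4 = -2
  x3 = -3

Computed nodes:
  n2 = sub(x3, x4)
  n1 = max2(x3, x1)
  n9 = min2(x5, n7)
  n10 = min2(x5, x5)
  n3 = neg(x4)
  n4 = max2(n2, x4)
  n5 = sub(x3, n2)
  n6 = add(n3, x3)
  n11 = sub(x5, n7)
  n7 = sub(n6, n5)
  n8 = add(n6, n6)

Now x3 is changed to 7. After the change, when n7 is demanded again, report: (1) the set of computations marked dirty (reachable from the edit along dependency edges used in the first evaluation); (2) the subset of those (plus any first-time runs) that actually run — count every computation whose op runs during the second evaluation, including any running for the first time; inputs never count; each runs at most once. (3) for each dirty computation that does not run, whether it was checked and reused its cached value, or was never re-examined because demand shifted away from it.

First demand of the output computes:
  n2 = sub(-3, -2) = -1
  n3 = neg(-2) = 2
  n5 = sub(-3, -1) = -2
  n6 = add(2, -3) = -1
  n7 = sub(-1, -2) = 1

After the edit, cleaning proceeds:
  n2: a read changed (x3 -3->7) — executes, giving 9.
  n5: a read changed (x3 -3->7; n2 -1->9) — executes, giving -2 — identical to its old value.
  n6: a read changed (x3 -3->7) — executes, giving 9.
  n7: a read changed (n6 -1->9) — executes, giving 11.

The edit dirties: n2, n5, n6, n7.
4 computations run: n2, n5, n6, n7.
No dirty computation escaped a run.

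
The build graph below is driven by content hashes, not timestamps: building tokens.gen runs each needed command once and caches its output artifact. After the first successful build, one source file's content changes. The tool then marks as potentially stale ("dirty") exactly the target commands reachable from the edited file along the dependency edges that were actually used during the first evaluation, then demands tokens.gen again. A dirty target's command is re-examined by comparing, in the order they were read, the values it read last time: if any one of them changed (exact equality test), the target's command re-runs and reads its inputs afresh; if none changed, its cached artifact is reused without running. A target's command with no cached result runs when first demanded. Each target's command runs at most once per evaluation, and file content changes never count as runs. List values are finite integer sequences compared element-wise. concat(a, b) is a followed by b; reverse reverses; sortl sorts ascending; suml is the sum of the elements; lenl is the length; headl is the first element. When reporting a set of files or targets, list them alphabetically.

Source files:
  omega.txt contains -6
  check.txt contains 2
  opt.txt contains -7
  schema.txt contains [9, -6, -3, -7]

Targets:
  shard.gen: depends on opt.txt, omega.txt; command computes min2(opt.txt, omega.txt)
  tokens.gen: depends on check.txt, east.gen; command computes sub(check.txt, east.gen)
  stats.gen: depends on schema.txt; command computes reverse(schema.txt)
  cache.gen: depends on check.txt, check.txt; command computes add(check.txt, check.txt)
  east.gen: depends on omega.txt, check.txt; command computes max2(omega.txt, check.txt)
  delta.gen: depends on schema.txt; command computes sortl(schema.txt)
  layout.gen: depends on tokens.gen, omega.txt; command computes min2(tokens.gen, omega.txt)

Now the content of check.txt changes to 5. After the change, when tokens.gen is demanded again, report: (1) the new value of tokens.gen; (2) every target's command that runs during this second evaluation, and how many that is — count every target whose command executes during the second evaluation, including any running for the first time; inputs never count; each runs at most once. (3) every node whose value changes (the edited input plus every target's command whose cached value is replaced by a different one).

tokens.gen now evaluates to 0.
Run set: east.gen, tokens.gen (2 run).
Changed values: check.txt, east.gen.

Initial pass — values computed on the first demand:
  east.gen = max2(-6, 2) = 2
  tokens.gen = sub(2, 2) = 0

Second demand — change propagation:
  east.gen: re-runs because check.txt 2->5; new result 5.
  tokens.gen: re-runs because check.txt 2->5; east.gen 2->5; new result 0 (unchanged).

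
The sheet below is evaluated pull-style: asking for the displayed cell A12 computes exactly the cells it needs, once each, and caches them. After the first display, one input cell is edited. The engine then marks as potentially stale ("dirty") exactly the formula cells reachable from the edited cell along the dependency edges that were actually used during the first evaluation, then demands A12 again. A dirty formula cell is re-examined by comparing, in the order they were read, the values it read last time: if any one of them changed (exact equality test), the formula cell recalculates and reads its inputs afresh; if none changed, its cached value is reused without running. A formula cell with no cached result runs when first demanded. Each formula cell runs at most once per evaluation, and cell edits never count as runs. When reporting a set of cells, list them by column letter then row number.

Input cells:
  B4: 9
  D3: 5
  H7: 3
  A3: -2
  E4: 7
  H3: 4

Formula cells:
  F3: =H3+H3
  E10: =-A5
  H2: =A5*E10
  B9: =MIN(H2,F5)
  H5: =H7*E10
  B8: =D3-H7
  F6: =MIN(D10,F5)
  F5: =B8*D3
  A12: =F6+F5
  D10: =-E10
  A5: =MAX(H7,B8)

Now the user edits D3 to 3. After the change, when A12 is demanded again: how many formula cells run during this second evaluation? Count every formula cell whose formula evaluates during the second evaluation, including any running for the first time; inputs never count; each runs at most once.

First demand of the output computes:
  B8 = 5 - 3 = 2
  A5 = MAX(3, 2) = 3
  E10 = -(3) = -3
  D10 = -(-3) = 3
  F5 = 2 * 5 = 10
  F6 = MIN(3, 10) = 3
  A12 = 3 + 10 = 13

After the edit, cleaning proceeds:
  B8: a read changed (D3 5->3) — executes, giving 0.
  A5: a read changed (B8 2->0) — executes, giving 3 — identical to its old value.
  E10: dirty, but its reads are unchanged (A5 unchanged); cached -3 stands.
  D10: dirty, but its reads are unchanged (E10 unchanged); cached 3 stands.
  F5: a read changed (B8 2->0; D3 5->3) — executes, giving 0.
  F6: a read changed (F5 10->0) — executes, giving 0.
  A12: a read changed (F6 3->0; F5 10->0) — executes, giving 0.

Note where the cutoff bites: E10 is checked, finds nothing changed, and keeps its cache.

5 formula cells run: A5, A12, B8, F5, F6.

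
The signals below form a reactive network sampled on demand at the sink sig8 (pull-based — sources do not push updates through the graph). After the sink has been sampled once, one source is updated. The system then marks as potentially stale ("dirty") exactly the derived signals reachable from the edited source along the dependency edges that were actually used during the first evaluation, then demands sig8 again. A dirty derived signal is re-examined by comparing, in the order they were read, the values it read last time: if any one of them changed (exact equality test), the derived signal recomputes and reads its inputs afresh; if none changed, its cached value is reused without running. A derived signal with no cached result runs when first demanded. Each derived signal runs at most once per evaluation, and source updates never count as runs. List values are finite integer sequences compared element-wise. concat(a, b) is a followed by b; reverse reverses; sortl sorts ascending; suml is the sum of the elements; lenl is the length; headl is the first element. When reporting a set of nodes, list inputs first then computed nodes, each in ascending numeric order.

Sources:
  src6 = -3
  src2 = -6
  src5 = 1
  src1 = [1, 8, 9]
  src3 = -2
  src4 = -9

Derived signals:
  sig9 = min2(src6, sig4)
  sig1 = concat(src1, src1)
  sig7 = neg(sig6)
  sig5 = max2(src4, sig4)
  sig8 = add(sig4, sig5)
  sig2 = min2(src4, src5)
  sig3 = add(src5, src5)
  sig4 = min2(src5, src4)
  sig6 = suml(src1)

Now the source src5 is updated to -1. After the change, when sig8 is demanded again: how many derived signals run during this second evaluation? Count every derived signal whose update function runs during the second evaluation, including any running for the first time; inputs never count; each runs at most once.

Initial pass — values computed on the first demand:
  sig4 = min2(1, -9) = -9
  sig5 = max2(-9, -9) = -9
  sig8 = add(-9, -9) = -18

Second demand — change propagation:
  sig4: re-runs because src5 1->-1; new result -9 (unchanged).
  sig5: re-examined; everything it read last time is the same (src4 unchanged, sig4 unchanged) — cache -9 kept, no run.
  sig8: re-examined; everything it read last time is the same (sig4 unchanged, sig5 unchanged) — cache -18 kept, no run.

The important point: sig4 recomputes to an identical value, and the output ends up unchanged.

Run set: sig4 (1 run).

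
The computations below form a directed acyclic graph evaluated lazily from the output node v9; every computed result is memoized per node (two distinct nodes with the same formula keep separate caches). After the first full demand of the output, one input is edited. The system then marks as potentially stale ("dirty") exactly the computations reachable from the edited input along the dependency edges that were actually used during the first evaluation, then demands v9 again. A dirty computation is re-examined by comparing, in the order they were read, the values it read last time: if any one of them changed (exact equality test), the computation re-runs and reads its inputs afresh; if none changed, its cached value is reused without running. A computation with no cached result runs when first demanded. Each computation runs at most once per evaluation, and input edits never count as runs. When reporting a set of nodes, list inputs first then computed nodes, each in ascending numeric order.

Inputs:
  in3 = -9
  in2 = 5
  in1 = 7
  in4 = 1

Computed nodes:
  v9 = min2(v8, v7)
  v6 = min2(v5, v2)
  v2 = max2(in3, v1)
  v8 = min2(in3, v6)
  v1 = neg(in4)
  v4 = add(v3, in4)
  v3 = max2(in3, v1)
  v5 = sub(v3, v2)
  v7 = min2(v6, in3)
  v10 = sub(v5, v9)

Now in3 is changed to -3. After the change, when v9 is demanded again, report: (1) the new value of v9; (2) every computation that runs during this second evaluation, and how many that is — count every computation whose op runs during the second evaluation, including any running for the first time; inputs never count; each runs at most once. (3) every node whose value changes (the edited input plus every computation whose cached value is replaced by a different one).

First demand of the output computes:
  v1 = neg(1) = -1
  v2 = max2(-9, -1) = -1
  v3 = max2(-9, -1) = -1
  v5 = sub(-1, -1) = 0
  v6 = min2(0, -1) = -1
  v7 = min2(-1, -9) = -9
  v8 = min2(-9, -1) = -9
  v9 = min2(-9, -9) = -9

After the edit, cleaning proceeds:
  v2: a read changed (in3 -9->-3) — executes, giving -1 — identical to its old value.
  v3: a read changed (in3 -9->-3) — executes, giving -1 — identical to its old value.
  v5: dirty, but its reads are unchanged (v3 unchanged, v2 unchanged); cached 0 stands.
  v6: dirty, but its reads are unchanged (v5 unchanged, v2 unchanged); cached -1 stands.
  v7: a read changed (in3 -9->-3) — executes, giving -3.
  v8: a read changed (in3 -9->-3) — executes, giving -3.
  v9: a read changed (v8 -9->-3; v7 -9->-3) — executes, giving -3.

Note where the cutoff bites: v5 is checked, finds nothing changed, and keeps its cache.

Demanding v9 again yields -3.
5 computations run: v2, v3, v7, v8, v9.
The nodes whose values change: in3, v7, v8, v9.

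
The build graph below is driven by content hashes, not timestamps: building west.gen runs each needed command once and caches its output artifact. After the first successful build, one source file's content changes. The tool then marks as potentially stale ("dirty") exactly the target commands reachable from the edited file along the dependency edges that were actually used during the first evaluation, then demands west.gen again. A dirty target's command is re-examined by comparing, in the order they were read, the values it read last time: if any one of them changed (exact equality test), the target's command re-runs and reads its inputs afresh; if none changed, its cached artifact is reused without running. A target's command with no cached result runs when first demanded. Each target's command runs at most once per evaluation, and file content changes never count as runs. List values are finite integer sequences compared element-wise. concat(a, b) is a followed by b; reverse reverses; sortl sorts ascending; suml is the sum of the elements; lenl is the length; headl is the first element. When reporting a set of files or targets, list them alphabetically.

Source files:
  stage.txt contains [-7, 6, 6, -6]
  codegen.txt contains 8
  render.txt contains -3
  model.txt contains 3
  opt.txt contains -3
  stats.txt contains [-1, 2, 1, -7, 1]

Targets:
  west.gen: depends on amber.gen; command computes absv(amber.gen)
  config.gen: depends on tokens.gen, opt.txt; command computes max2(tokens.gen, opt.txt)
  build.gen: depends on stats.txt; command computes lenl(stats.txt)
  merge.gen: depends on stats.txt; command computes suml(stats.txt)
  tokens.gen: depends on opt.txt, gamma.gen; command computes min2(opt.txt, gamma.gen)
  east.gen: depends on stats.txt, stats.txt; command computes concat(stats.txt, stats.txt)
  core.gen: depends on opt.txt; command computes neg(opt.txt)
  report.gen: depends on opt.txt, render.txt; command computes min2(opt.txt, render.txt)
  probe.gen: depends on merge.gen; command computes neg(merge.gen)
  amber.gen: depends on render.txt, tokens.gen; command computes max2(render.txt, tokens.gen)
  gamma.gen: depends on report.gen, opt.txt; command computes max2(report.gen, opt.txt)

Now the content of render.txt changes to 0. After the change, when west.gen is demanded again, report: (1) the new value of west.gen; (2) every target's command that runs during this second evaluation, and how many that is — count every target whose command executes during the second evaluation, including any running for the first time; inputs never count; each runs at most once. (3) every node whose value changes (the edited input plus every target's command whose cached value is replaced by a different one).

Initial pass — values computed on the first demand:
  report.gen = min2(-3, -3) = -3
  gamma.gen = max2(-3, -3) = -3
  tokens.gen = min2(-3, -3) = -3
  amber.gen = max2(-3, -3) = -3
  west.gen = absv(-3) = 3

Second demand — change propagation:
  report.gen: re-runs because render.txt -3->0; new result -3 (unchanged).
  gamma.gen: re-examined; everything it read last time is the same (report.gen unchanged, opt.txt unchanged) — cache -3 kept, no run.
  tokens.gen: re-examined; everything it read last time is the same (opt.txt unchanged, gamma.gen unchanged) — cache -3 kept, no run.
  amber.gen: re-runs because render.txt -3->0; new result 0.
  west.gen: re-runs because amber.gen -3->0; new result 0.

The important point: at gamma.gen every value read last time is unchanged, so the dirty flag clears without a run.

west.gen now evaluates to 0.
Run set: amber.gen, report.gen, west.gen (3 run).
Changed values: amber.gen, render.txt, west.gen.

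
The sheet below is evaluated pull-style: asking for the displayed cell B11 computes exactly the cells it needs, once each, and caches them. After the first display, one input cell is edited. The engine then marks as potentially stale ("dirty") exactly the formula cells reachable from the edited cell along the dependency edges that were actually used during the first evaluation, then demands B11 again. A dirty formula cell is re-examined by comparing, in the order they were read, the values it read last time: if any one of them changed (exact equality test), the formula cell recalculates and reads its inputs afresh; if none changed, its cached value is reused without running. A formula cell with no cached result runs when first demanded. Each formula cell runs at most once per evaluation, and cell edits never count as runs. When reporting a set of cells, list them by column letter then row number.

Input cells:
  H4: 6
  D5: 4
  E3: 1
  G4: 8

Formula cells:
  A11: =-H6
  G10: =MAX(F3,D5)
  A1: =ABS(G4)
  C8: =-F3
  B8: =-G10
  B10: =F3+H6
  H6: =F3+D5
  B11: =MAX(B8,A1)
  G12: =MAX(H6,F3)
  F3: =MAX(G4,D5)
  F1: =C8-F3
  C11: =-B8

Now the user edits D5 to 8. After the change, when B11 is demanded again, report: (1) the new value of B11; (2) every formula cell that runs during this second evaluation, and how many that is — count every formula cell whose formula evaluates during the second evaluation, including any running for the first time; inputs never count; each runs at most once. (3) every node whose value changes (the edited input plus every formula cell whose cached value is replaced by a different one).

Demanding B11 again yields 8.
2 formula cells run: F3, G10.
The nodes whose values change: D5.
Note where the cutoff bites: B8 is checked, finds nothing changed, and keeps its cache.

First demand of the output computes:
  A1 = ABS(8) = 8
  F3 = MAX(8, 4) = 8
  G10 = MAX(8, 4) = 8
  B8 = -(8) = -8
  B11 = MAX(-8, 8) = 8

After the edit, cleaning proceeds:
  F3: a read changed (D5 4->8) — executes, giving 8 — identical to its old value.
  G10: a read changed (D5 4->8) — executes, giving 8 — identical to its old value.
  B8: dirty, but its reads are unchanged (G10 unchanged); cached -8 stands.
  B11: dirty, but its reads are unchanged (B8 unchanged, A1 unchanged); cached 8 stands.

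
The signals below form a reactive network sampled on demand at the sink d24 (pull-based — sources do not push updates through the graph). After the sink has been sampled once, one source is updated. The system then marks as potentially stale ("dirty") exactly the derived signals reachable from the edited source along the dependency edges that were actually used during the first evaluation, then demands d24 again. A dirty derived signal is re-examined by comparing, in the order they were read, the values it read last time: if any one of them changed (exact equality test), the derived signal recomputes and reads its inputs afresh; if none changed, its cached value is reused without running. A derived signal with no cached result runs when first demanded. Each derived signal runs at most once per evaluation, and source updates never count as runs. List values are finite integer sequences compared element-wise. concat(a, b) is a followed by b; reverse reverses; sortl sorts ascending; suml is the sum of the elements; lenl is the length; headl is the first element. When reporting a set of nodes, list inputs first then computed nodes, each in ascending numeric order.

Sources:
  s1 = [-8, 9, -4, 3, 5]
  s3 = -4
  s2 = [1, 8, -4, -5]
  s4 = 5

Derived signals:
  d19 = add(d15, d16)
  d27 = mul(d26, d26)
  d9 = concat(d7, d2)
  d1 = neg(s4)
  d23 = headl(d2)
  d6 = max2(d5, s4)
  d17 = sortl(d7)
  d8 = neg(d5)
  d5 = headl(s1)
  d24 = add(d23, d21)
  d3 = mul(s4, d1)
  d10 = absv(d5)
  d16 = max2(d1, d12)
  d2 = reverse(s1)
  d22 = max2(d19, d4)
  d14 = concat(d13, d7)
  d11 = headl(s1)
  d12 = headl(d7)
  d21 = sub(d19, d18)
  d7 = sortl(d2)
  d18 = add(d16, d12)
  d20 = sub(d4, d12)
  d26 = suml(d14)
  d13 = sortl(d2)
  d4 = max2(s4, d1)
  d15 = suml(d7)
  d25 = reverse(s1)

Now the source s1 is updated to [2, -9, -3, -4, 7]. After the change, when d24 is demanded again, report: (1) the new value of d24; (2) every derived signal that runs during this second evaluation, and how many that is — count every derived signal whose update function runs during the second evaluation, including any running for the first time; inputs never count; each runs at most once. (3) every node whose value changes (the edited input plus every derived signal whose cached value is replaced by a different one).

Initial pass — values computed on the first demand:
  d1 = neg(5) = -5
  d2 = reverse([-8, 9, -4, 3, 5]) = [5, 3, -4, 9, -8]
  d7 = sortl([5, 3, -4, 9, -8]) = [-8, -4, 3, 5, 9]
  d12 = headl([-8, -4, 3, 5, 9]) = -8
  d15 = suml([-8, -4, 3, 5, 9]) = 5
  d16 = max2(-5, -8) = -5
  d18 = add(-5, -8) = -13
  d19 = add(5, -5) = 0
  d21 = sub(0, -13) = 13
  d23 = headl([5, 3, -4, 9, -8]) = 5
  d24 = add(5, 13) = 18

Second demand — change propagation:
  d2: re-runs because s1 [-8, 9, -4, 3, 5]->[2, -9, -3, -4, 7]; new result [7, -4, -3, -9, 2].
  d7: re-runs because d2 [5, 3, -4, 9, -8]->[7, -4, -3, -9, 2]; new result [-9, -4, -3, 2, 7].
  d12: re-runs because d7 [-8, -4, 3, 5, 9]->[-9, -4, -3, 2, 7]; new result -9.
  d15: re-runs because d7 [-8, -4, 3, 5, 9]->[-9, -4, -3, 2, 7]; new result -7.
  d16: re-runs because d12 -8->-9; new result -5 (unchanged).
  d18: re-runs because d12 -8->-9; new result -14.
  d19: re-runs because d15 5->-7; new result -12.
  d21: re-runs because d19 0->-12; d18 -13->-14; new result 2.
  d23: re-runs because d2 [5, 3, -4, 9, -8]->[7, -4, -3, -9, 2]; new result 7.
  d24: re-runs because d23 5->7; d21 13->2; new result 9.

d24 now evaluates to 9.
Run set: d2, d7, d12, d15, d16, d18, d19, d21, d23, d24 (10 run).
Changed values: s1, d2, d7, d12, d15, d18, d19, d21, d23, d24.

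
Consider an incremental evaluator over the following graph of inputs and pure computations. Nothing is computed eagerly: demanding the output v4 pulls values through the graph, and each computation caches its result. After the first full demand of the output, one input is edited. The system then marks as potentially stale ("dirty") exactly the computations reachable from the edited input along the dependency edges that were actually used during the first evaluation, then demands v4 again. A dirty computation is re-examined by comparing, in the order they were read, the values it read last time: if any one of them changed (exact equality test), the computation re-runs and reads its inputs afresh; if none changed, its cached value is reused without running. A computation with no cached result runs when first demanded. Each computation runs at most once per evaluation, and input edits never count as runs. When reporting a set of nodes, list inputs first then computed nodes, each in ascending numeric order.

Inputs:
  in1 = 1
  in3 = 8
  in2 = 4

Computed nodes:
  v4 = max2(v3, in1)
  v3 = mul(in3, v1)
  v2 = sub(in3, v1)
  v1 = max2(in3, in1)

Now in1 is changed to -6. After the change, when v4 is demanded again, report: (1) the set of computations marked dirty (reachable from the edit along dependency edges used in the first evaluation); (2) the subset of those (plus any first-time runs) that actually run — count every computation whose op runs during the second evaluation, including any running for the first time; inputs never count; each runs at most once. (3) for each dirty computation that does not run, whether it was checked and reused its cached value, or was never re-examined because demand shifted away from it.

Dirty set: v1, v3, v4.
Run set: v1, v4 (2 run).
Re-examined without running (cache reused): v3.
The important point: at v3 every value read last time is unchanged, so the dirty flag clears without a run.

Initial pass — values computed on the first demand:
  v1 = max2(8, 1) = 8
  v3 = mul(8, 8) = 64
  v4 = max2(64, 1) = 64

Second demand — change propagation:
  v1: re-runs because in1 1->-6; new result 8 (unchanged).
  v3: re-examined; everything it read last time is the same (in3 unchanged, v1 unchanged) — cache 64 kept, no run.
  v4: re-runs because in1 1->-6; new result 64 (unchanged).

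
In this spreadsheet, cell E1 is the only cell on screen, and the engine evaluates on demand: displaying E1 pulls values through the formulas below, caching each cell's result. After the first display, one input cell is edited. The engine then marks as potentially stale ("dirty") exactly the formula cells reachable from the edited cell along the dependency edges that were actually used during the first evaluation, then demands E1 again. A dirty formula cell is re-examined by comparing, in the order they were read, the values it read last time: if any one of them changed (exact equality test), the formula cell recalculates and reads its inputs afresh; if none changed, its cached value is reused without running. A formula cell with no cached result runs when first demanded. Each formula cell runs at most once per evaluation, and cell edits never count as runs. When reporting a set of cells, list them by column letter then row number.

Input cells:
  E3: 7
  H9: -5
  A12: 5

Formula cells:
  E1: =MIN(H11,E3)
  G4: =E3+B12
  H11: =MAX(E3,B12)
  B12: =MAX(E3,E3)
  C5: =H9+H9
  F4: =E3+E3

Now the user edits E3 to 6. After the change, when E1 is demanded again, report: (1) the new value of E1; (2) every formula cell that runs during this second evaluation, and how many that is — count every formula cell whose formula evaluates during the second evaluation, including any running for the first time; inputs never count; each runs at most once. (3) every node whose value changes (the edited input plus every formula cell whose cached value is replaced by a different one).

E1 now evaluates to 6.
Run set: B12, E1, H11 (3 run).
Changed values: B12, E1, E3, H11.

Initial pass — values computed on the first demand:
  B12 = MAX(7, 7) = 7
  H11 = MAX(7, 7) = 7
  E1 = MIN(7, 7) = 7

Second demand — change propagation:
  B12: re-runs because E3 7->6; E3 7->6; new result 6.
  H11: re-runs because E3 7->6; B12 7->6; new result 6.
  E1: re-runs because H11 7->6; E3 7->6; new result 6.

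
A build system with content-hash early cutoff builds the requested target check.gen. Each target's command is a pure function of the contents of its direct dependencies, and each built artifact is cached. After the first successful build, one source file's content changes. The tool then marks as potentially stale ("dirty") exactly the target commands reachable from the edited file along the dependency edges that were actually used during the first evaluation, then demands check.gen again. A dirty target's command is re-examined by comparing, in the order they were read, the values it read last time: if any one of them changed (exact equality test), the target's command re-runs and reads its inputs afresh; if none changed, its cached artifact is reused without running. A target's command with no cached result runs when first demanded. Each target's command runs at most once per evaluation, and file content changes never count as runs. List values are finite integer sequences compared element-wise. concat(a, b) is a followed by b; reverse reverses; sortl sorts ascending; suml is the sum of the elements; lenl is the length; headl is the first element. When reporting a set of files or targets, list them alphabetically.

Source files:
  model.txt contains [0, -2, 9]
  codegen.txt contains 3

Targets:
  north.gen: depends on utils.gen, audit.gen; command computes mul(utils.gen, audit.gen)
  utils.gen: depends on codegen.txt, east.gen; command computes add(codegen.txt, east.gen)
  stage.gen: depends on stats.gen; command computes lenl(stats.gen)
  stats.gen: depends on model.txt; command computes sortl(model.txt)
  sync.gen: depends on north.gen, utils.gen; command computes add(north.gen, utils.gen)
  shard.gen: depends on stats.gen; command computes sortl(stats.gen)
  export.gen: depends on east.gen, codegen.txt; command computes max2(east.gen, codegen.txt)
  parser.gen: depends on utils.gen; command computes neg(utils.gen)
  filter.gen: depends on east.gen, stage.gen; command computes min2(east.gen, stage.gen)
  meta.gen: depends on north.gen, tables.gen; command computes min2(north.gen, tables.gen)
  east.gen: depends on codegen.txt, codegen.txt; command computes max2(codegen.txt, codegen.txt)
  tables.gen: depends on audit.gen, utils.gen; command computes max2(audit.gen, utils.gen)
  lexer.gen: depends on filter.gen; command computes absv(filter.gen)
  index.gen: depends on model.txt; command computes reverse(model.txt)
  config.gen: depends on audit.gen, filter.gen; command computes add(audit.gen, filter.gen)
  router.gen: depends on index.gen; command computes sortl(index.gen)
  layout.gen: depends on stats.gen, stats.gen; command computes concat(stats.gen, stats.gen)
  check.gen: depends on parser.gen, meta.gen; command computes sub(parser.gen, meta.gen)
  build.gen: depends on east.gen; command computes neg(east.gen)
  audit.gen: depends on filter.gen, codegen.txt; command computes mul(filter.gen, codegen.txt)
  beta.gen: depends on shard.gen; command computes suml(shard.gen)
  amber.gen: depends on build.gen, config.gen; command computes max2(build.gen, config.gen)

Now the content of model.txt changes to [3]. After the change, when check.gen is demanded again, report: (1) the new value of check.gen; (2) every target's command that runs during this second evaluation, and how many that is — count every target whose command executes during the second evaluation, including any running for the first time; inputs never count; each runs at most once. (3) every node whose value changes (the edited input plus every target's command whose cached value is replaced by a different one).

New value of check.gen: -12.
Target commands that run: audit.gen, check.gen, filter.gen, meta.gen, north.gen, stage.gen, stats.gen, tables.gen — 8 in total.
Values that change: audit.gen, check.gen, filter.gen, meta.gen, model.txt, north.gen, stage.gen, stats.gen, tables.gen.

First evaluation (everything demanded from the output):
  east.gen = max2(3, 3) = 3
  stats.gen = sortl([0, -2, 9]) = [-2, 0, 9]
  stage.gen = lenl([-2, 0, 9]) = 3
  filter.gen = min2(3, 3) = 3
  audit.gen = mul(3, 3) = 9
  utils.gen = add(3, 3) = 6
  north.gen = mul(6, 9) = 54
  parser.gen = neg(6) = -6
  tables.gen = max2(9, 6) = 9
  meta.gen = min2(54, 9) = 9
  check.gen = sub(-6, 9) = -15

Propagation after the edit:
  stats.gen: runs — model.txt [0, -2, 9]->[3]; result [3].
  stage.gen: runs — stats.gen [-2, 0, 9]->[3]; result 1.
  filter.gen: runs — stage.gen 3->1; result 1.
  audit.gen: runs — filter.gen 3->1; result 3.
  north.gen: runs — audit.gen 9->3; result 18.
  tables.gen: runs — audit.gen 9->3; result 6.
  meta.gen: runs — north.gen 54->18; tables.gen 9->6; result 6.
  check.gen: runs — meta.gen 9->6; result -12.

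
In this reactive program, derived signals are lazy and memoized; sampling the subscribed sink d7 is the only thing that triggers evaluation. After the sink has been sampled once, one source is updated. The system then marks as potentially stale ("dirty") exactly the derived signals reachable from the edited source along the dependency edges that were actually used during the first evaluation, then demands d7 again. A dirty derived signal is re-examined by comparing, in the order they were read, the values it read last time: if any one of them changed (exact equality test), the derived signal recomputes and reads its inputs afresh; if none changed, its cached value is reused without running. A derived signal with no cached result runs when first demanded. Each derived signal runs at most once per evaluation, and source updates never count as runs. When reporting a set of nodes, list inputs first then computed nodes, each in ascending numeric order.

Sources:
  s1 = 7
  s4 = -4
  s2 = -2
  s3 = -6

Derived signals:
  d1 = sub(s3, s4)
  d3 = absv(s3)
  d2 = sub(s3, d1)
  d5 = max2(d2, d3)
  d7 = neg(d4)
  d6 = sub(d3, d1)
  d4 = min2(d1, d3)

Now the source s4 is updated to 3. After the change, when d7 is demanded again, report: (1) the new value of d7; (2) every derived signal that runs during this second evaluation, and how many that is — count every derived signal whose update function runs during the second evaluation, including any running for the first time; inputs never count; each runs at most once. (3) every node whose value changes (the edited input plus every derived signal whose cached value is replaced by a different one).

Demanding d7 again yields 9.
3 derived signals run: d1, d4, d7.
The nodes whose values change: s4, d1, d4, d7.

First demand of the output computes:
  d1 = sub(-6, -4) = -2
  d3 = absv(-6) = 6
  d4 = min2(-2, 6) = -2
  d7 = neg(-2) = 2

After the edit, cleaning proceeds:
  d1: a read changed (s4 -4->3) — executes, giving -9.
  d4: a read changed (d1 -2->-9) — executes, giving -9.
  d7: a read changed (d4 -2->-9) — executes, giving 9.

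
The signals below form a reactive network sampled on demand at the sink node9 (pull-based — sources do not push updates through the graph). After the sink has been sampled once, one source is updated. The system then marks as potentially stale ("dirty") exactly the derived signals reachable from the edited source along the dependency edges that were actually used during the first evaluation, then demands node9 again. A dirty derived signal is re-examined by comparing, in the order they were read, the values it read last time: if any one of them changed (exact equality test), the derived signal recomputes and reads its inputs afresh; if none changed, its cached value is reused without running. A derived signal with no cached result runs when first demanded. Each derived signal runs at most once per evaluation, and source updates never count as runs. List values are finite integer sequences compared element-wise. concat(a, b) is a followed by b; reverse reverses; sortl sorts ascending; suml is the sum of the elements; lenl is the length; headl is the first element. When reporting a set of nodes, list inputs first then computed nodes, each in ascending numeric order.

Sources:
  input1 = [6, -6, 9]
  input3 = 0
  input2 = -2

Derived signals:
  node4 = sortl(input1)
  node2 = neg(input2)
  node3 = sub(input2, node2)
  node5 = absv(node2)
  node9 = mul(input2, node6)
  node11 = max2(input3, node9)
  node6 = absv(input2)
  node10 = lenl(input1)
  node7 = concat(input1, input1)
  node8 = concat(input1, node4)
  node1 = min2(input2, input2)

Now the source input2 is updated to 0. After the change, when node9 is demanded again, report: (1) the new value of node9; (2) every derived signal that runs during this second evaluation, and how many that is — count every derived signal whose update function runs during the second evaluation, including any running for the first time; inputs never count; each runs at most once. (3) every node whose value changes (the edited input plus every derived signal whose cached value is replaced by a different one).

node9 now evaluates to 0.
Run set: node6, node9 (2 run).
Changed values: input2, node6, node9.

Initial pass — values computed on the first demand:
  node6 = absv(-2) = 2
  node9 = mul(-2, 2) = -4

Second demand — change propagation:
  node6: re-runs because input2 -2->0; new result 0.
  node9: re-runs because input2 -2->0; node6 2->0; new result 0.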